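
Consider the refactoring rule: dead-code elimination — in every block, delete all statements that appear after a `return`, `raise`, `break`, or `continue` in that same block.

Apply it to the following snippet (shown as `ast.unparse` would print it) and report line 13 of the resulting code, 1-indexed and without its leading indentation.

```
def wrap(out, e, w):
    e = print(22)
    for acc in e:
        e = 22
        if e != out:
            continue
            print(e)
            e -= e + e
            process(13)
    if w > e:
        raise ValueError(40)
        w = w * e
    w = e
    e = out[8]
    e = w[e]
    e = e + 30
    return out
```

return out

Transformed code:
def wrap(out, e, w):
    e = print(22)
    for acc in e:
        e = 22
        if e != out:
            continue
    if w > e:
        raise ValueError(40)
    w = e
    e = out[8]
    e = w[e]
    e = e + 30
    return out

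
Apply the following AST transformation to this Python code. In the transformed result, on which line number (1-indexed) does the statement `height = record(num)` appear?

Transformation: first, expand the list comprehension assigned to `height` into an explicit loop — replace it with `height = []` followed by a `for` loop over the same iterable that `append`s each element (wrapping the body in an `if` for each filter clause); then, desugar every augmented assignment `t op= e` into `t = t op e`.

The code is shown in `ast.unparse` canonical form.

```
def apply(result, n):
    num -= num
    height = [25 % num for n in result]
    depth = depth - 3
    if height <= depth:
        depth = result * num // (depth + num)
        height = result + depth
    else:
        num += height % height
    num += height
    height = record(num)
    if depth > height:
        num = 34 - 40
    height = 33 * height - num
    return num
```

Transformed code:
def apply(result, n):
    num = num - num
    height = []
    for n in result:
        height.append(25 % num)
    depth = depth - 3
    if height <= depth:
        depth = result * num // (depth + num)
        height = result + depth
    else:
        num = num + height % height
    num = num + height
    height = record(num)
    if depth > height:
        num = 34 - 40
    height = 33 * height - num
    return num

13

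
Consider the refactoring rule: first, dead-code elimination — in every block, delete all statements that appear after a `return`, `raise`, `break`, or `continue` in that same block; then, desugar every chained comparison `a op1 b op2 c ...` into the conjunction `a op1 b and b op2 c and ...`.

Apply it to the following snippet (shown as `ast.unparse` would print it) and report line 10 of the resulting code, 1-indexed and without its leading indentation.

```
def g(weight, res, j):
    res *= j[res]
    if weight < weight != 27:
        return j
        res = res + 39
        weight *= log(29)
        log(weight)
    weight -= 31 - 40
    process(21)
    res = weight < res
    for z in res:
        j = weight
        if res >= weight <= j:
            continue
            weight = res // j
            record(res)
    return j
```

if res >= weight and weight <= j:

Transformed code:
def g(weight, res, j):
    res *= j[res]
    if weight < weight and weight != 27:
        return j
    weight -= 31 - 40
    process(21)
    res = weight < res
    for z in res:
        j = weight
        if res >= weight and weight <= j:
            continue
    return j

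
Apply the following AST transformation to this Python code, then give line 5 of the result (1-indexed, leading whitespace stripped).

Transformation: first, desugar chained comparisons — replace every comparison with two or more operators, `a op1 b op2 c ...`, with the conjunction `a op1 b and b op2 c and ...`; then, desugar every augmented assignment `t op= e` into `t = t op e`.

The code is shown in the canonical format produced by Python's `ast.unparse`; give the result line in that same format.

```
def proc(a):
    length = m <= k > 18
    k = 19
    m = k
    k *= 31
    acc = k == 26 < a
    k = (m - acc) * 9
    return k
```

Transformed code:
def proc(a):
    length = m <= k and k > 18
    k = 19
    m = k
    k = k * 31
    acc = k == 26 and 26 < a
    k = (m - acc) * 9
    return k

k = k * 31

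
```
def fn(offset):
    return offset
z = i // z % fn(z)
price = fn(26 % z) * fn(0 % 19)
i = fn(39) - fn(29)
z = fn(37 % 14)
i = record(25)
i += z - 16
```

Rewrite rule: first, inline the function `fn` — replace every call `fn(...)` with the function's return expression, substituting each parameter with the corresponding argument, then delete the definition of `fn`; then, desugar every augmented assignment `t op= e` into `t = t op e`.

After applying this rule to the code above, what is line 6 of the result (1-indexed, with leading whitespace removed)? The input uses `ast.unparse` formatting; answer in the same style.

Transformed code:
z = i // z % z
price = 26 % z * (0 % 19)
i = 39 - 29
z = 37 % 14
i = record(25)
i = i + (z - 16)

i = i + (z - 16)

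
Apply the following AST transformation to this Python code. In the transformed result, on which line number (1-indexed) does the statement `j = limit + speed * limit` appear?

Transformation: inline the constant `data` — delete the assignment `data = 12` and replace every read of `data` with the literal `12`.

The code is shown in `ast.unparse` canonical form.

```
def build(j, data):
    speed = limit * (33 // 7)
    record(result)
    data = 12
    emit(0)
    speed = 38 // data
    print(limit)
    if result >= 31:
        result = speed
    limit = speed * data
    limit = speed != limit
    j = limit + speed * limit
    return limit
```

Transformed code:
def build(j, data):
    speed = limit * (33 // 7)
    record(result)
    emit(0)
    speed = 38 // 12
    print(limit)
    if result >= 31:
        result = speed
    limit = speed * 12
    limit = speed != limit
    j = limit + speed * limit
    return limit

11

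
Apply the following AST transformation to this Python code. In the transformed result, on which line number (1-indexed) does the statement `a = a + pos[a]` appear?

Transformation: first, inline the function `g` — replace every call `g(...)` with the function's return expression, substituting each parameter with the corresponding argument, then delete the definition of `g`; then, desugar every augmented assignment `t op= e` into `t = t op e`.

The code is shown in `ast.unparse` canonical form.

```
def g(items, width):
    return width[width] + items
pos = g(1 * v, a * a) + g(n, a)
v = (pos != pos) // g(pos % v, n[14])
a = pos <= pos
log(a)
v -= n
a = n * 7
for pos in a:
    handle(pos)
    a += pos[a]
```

9

Transformed code:
pos = (a * a)[a * a] + 1 * v + (a[a] + n)
v = (pos != pos) // (n[14][n[14]] + pos % v)
a = pos <= pos
log(a)
v = v - n
a = n * 7
for pos in a:
    handle(pos)
    a = a + pos[a]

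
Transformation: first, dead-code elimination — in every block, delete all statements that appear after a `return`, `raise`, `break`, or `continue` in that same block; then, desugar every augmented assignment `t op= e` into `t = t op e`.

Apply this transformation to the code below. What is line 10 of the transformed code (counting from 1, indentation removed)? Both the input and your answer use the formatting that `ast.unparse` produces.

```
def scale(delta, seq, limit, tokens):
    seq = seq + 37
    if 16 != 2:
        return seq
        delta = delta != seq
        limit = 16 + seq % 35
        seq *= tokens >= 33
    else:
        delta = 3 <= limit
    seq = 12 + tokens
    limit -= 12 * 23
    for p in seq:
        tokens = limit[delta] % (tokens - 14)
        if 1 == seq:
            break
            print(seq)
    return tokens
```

tokens = limit[delta] % (tokens - 14)

Transformed code:
def scale(delta, seq, limit, tokens):
    seq = seq + 37
    if 16 != 2:
        return seq
    else:
        delta = 3 <= limit
    seq = 12 + tokens
    limit = limit - 12 * 23
    for p in seq:
        tokens = limit[delta] % (tokens - 14)
        if 1 == seq:
            break
    return tokens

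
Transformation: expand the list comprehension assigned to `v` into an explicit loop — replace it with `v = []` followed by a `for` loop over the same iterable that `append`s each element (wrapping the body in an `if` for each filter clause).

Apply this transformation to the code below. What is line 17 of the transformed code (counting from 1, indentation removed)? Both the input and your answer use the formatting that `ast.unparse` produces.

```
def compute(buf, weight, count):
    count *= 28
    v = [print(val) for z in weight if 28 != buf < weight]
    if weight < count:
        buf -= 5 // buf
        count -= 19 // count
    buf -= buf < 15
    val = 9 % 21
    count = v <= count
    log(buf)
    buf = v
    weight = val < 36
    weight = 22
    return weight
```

return weight

Transformed code:
def compute(buf, weight, count):
    count *= 28
    v = []
    for z in weight:
        if 28 != buf < weight:
            v.append(print(val))
    if weight < count:
        buf -= 5 // buf
        count -= 19 // count
    buf -= buf < 15
    val = 9 % 21
    count = v <= count
    log(buf)
    buf = v
    weight = val < 36
    weight = 22
    return weight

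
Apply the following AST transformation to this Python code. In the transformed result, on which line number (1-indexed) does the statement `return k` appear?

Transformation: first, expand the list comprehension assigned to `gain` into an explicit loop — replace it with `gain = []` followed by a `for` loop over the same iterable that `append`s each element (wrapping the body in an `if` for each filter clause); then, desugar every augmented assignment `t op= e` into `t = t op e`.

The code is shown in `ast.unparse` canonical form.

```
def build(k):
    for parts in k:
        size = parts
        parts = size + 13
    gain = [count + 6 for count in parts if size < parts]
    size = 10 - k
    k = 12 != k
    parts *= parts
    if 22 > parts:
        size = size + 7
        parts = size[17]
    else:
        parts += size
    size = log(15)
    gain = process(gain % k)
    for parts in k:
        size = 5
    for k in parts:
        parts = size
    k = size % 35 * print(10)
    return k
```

24

Transformed code:
def build(k):
    for parts in k:
        size = parts
        parts = size + 13
    gain = []
    for count in parts:
        if size < parts:
            gain.append(count + 6)
    size = 10 - k
    k = 12 != k
    parts = parts * parts
    if 22 > parts:
        size = size + 7
        parts = size[17]
    else:
        parts = parts + size
    size = log(15)
    gain = process(gain % k)
    for parts in k:
        size = 5
    for k in parts:
        parts = size
    k = size % 35 * print(10)
    return k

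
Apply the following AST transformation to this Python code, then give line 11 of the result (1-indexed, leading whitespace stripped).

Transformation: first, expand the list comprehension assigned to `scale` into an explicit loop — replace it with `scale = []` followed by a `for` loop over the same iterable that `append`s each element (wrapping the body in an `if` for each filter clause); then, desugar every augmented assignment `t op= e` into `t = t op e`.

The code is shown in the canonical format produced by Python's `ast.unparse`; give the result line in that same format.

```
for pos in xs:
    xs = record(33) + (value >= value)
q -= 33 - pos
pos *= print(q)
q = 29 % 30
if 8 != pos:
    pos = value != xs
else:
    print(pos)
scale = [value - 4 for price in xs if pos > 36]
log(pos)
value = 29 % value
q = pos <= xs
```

for price in xs:

Transformed code:
for pos in xs:
    xs = record(33) + (value >= value)
q = q - (33 - pos)
pos = pos * print(q)
q = 29 % 30
if 8 != pos:
    pos = value != xs
else:
    print(pos)
scale = []
for price in xs:
    if pos > 36:
        scale.append(value - 4)
log(pos)
value = 29 % value
q = pos <= xs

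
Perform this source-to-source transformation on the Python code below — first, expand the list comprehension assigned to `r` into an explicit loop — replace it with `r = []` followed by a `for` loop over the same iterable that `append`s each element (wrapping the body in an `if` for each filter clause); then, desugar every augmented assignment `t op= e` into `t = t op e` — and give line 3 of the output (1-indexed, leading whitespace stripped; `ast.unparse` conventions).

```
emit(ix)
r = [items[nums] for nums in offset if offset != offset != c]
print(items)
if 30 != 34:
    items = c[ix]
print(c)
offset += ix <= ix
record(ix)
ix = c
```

Transformed code:
emit(ix)
r = []
for nums in offset:
    if offset != offset != c:
        r.append(items[nums])
print(items)
if 30 != 34:
    items = c[ix]
print(c)
offset = offset + (ix <= ix)
record(ix)
ix = c

for nums in offset:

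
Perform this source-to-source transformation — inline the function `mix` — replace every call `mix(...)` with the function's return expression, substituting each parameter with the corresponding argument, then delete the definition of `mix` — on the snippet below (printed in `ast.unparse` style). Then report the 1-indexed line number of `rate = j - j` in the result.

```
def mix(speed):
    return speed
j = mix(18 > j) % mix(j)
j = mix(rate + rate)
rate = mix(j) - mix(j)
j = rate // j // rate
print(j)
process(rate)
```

3

Transformed code:
j = (18 > j) % j
j = rate + rate
rate = j - j
j = rate // j // rate
print(j)
process(rate)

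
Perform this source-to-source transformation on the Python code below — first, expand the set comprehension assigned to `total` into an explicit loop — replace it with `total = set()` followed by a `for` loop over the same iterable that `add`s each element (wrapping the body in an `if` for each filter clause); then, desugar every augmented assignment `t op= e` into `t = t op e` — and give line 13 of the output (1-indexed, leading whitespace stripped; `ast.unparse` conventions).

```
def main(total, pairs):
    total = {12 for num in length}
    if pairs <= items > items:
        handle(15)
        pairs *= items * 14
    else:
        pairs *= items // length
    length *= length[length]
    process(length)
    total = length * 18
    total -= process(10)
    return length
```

Transformed code:
def main(total, pairs):
    total = set()
    for num in length:
        total.add(12)
    if pairs <= items > items:
        handle(15)
        pairs = pairs * (items * 14)
    else:
        pairs = pairs * (items // length)
    length = length * length[length]
    process(length)
    total = length * 18
    total = total - process(10)
    return length

total = total - process(10)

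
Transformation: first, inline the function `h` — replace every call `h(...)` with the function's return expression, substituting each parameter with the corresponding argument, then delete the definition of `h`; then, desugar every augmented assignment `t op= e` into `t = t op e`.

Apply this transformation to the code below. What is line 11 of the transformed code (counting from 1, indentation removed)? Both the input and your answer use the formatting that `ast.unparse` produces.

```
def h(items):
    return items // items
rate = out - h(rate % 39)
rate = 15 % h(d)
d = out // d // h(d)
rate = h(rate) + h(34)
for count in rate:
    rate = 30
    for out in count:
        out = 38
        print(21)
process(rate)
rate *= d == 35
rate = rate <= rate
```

rate = rate * (d == 35)

Transformed code:
rate = out - rate % 39 // (rate % 39)
rate = 15 % (d // d)
d = out // d // (d // d)
rate = rate // rate + 34 // 34
for count in rate:
    rate = 30
    for out in count:
        out = 38
        print(21)
process(rate)
rate = rate * (d == 35)
rate = rate <= rate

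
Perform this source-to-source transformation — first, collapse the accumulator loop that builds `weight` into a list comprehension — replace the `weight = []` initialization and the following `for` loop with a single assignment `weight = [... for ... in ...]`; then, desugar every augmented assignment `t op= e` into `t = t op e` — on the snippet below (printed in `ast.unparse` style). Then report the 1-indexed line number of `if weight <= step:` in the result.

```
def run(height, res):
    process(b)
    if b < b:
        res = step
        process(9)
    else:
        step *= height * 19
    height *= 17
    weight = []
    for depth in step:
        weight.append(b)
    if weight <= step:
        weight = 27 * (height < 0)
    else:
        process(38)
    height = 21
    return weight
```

10

Transformed code:
def run(height, res):
    process(b)
    if b < b:
        res = step
        process(9)
    else:
        step = step * (height * 19)
    height = height * 17
    weight = [b for depth in step]
    if weight <= step:
        weight = 27 * (height < 0)
    else:
        process(38)
    height = 21
    return weight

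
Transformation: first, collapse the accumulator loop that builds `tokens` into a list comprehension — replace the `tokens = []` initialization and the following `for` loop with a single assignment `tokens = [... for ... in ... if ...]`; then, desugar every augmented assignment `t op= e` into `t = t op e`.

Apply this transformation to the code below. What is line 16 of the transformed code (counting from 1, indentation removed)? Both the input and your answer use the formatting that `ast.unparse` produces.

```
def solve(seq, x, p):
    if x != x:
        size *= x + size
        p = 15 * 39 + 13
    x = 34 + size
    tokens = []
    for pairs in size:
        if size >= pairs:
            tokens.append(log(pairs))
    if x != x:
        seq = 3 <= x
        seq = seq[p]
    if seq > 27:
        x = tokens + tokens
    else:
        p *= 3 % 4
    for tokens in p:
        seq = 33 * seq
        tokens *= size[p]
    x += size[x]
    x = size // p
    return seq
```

Transformed code:
def solve(seq, x, p):
    if x != x:
        size = size * (x + size)
        p = 15 * 39 + 13
    x = 34 + size
    tokens = [log(pairs) for pairs in size if size >= pairs]
    if x != x:
        seq = 3 <= x
        seq = seq[p]
    if seq > 27:
        x = tokens + tokens
    else:
        p = p * (3 % 4)
    for tokens in p:
        seq = 33 * seq
        tokens = tokens * size[p]
    x = x + size[x]
    x = size // p
    return seq

tokens = tokens * size[p]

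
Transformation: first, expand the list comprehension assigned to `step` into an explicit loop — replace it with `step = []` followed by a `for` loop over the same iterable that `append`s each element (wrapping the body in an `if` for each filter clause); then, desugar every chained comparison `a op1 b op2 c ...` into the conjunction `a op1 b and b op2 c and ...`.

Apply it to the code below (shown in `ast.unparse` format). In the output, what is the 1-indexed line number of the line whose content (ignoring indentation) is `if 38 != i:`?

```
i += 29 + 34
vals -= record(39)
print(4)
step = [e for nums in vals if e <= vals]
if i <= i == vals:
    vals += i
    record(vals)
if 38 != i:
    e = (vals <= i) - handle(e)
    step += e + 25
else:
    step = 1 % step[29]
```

11

Transformed code:
i += 29 + 34
vals -= record(39)
print(4)
step = []
for nums in vals:
    if e <= vals:
        step.append(e)
if i <= i and i == vals:
    vals += i
    record(vals)
if 38 != i:
    e = (vals <= i) - handle(e)
    step += e + 25
else:
    step = 1 % step[29]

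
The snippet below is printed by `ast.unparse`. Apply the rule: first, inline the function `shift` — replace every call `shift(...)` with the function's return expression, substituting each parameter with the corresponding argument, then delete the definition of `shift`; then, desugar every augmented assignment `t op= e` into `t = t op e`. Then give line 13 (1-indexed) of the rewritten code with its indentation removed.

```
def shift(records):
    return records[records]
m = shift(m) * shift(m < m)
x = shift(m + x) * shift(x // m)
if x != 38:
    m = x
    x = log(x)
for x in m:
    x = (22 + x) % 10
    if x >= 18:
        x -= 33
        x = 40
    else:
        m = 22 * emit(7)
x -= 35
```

x = x - 35

Transformed code:
m = m[m] * (m < m)[m < m]
x = (m + x)[m + x] * (x // m)[x // m]
if x != 38:
    m = x
    x = log(x)
for x in m:
    x = (22 + x) % 10
    if x >= 18:
        x = x - 33
        x = 40
    else:
        m = 22 * emit(7)
x = x - 35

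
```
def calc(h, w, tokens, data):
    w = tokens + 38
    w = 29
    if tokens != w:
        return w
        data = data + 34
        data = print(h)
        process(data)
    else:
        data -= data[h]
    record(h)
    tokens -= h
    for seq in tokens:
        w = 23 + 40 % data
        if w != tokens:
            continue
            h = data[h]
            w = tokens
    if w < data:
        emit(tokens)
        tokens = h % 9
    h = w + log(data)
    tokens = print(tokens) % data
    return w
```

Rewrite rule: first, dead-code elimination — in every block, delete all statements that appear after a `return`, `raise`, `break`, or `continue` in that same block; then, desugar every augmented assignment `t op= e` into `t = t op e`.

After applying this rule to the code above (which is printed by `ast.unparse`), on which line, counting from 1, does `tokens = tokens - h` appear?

9

Transformed code:
def calc(h, w, tokens, data):
    w = tokens + 38
    w = 29
    if tokens != w:
        return w
    else:
        data = data - data[h]
    record(h)
    tokens = tokens - h
    for seq in tokens:
        w = 23 + 40 % data
        if w != tokens:
            continue
    if w < data:
        emit(tokens)
        tokens = h % 9
    h = w + log(data)
    tokens = print(tokens) % data
    return w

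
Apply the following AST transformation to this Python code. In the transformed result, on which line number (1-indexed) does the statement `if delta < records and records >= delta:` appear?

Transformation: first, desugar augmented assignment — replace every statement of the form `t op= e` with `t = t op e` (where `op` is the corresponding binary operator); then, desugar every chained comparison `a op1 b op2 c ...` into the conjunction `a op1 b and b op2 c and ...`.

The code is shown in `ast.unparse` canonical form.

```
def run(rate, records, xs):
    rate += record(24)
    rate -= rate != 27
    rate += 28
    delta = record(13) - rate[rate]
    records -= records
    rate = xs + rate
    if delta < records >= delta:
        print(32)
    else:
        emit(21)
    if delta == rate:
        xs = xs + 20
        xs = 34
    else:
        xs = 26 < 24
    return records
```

8

Transformed code:
def run(rate, records, xs):
    rate = rate + record(24)
    rate = rate - (rate != 27)
    rate = rate + 28
    delta = record(13) - rate[rate]
    records = records - records
    rate = xs + rate
    if delta < records and records >= delta:
        print(32)
    else:
        emit(21)
    if delta == rate:
        xs = xs + 20
        xs = 34
    else:
        xs = 26 < 24
    return records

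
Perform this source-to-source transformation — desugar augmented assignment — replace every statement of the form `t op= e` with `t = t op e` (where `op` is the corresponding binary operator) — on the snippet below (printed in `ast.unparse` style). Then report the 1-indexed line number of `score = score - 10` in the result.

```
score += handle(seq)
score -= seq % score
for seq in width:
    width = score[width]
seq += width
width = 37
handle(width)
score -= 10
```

8

Transformed code:
score = score + handle(seq)
score = score - seq % score
for seq in width:
    width = score[width]
seq = seq + width
width = 37
handle(width)
score = score - 10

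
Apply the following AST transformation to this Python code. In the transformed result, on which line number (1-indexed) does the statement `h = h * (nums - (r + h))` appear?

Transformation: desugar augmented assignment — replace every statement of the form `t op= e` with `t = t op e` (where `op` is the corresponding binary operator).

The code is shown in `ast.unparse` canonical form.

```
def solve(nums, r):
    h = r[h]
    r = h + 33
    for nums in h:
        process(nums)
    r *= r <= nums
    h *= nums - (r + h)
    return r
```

7

Transformed code:
def solve(nums, r):
    h = r[h]
    r = h + 33
    for nums in h:
        process(nums)
    r = r * (r <= nums)
    h = h * (nums - (r + h))
    return r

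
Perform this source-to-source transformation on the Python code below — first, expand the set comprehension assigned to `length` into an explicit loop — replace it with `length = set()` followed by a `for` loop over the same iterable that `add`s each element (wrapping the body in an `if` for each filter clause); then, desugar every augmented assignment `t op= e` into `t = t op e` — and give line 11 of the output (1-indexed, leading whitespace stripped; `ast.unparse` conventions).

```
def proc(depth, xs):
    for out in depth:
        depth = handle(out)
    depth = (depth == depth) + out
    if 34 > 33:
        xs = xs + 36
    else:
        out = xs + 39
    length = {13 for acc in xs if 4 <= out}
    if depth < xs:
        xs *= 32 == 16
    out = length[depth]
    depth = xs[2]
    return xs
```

Transformed code:
def proc(depth, xs):
    for out in depth:
        depth = handle(out)
    depth = (depth == depth) + out
    if 34 > 33:
        xs = xs + 36
    else:
        out = xs + 39
    length = set()
    for acc in xs:
        if 4 <= out:
            length.add(13)
    if depth < xs:
        xs = xs * (32 == 16)
    out = length[depth]
    depth = xs[2]
    return xs

if 4 <= out:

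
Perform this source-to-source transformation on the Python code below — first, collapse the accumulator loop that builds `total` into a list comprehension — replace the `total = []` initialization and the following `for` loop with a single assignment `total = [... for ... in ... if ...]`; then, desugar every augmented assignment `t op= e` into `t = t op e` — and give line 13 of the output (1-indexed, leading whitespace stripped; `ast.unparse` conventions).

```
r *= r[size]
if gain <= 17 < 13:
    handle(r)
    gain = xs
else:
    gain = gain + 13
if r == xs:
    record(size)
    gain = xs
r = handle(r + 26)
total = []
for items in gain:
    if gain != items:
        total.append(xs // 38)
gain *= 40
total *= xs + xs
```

Transformed code:
r = r * r[size]
if gain <= 17 < 13:
    handle(r)
    gain = xs
else:
    gain = gain + 13
if r == xs:
    record(size)
    gain = xs
r = handle(r + 26)
total = [xs // 38 for items in gain if gain != items]
gain = gain * 40
total = total * (xs + xs)

total = total * (xs + xs)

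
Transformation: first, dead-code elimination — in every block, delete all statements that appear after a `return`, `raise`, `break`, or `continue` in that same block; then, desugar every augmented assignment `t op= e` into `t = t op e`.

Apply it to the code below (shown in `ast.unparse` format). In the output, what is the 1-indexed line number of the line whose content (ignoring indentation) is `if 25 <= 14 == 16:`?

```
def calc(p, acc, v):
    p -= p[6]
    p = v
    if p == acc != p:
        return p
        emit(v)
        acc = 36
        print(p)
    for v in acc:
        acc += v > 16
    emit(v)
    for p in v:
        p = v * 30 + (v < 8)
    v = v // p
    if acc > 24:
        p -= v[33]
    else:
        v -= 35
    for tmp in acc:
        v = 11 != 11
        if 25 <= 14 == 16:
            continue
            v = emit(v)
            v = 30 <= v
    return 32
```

18

Transformed code:
def calc(p, acc, v):
    p = p - p[6]
    p = v
    if p == acc != p:
        return p
    for v in acc:
        acc = acc + (v > 16)
    emit(v)
    for p in v:
        p = v * 30 + (v < 8)
    v = v // p
    if acc > 24:
        p = p - v[33]
    else:
        v = v - 35
    for tmp in acc:
        v = 11 != 11
        if 25 <= 14 == 16:
            continue
    return 32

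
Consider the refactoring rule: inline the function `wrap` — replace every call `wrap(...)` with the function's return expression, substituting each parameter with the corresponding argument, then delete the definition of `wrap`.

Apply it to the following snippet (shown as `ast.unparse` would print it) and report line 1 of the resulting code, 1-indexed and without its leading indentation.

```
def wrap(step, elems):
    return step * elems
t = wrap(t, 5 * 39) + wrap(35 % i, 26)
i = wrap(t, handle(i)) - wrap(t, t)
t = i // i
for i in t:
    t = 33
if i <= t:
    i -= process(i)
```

t = t * (5 * 39) + 35 % i * 26

Transformed code:
t = t * (5 * 39) + 35 % i * 26
i = t * handle(i) - t * t
t = i // i
for i in t:
    t = 33
if i <= t:
    i -= process(i)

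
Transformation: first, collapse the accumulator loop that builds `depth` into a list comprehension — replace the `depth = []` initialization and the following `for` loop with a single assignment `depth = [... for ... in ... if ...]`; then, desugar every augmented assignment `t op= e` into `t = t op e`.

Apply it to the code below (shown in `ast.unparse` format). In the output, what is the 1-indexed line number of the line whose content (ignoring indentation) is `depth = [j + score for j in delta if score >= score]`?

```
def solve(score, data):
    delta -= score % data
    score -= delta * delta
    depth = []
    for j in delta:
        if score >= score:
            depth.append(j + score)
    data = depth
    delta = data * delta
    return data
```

Transformed code:
def solve(score, data):
    delta = delta - score % data
    score = score - delta * delta
    depth = [j + score for j in delta if score >= score]
    data = depth
    delta = data * delta
    return data

4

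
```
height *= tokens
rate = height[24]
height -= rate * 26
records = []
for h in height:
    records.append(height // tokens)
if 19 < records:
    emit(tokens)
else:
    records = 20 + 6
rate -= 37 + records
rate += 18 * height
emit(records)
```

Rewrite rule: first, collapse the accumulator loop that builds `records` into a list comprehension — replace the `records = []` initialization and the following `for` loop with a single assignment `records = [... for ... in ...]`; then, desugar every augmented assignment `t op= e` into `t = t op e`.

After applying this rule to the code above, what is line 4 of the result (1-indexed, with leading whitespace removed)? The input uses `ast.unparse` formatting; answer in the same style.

records = [height // tokens for h in height]

Transformed code:
height = height * tokens
rate = height[24]
height = height - rate * 26
records = [height // tokens for h in height]
if 19 < records:
    emit(tokens)
else:
    records = 20 + 6
rate = rate - (37 + records)
rate = rate + 18 * height
emit(records)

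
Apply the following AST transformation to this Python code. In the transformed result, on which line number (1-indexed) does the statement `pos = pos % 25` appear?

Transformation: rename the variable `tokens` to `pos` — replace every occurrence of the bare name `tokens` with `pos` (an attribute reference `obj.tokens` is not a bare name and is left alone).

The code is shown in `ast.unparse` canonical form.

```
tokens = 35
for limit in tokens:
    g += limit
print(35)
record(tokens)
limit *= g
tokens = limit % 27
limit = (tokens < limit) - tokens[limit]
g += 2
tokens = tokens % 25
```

Transformed code:
pos = 35
for limit in pos:
    g += limit
print(35)
record(pos)
limit *= g
pos = limit % 27
limit = (pos < limit) - pos[limit]
g += 2
pos = pos % 25

10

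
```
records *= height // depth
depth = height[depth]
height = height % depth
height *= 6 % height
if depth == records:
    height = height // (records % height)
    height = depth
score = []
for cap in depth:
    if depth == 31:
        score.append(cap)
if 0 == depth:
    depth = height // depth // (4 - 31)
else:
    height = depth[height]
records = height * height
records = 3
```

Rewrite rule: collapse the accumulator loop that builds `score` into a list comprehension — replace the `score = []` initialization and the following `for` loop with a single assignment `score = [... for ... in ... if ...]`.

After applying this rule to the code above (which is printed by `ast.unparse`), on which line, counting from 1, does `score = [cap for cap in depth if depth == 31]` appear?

Transformed code:
records *= height // depth
depth = height[depth]
height = height % depth
height *= 6 % height
if depth == records:
    height = height // (records % height)
    height = depth
score = [cap for cap in depth if depth == 31]
if 0 == depth:
    depth = height // depth // (4 - 31)
else:
    height = depth[height]
records = height * height
records = 3

8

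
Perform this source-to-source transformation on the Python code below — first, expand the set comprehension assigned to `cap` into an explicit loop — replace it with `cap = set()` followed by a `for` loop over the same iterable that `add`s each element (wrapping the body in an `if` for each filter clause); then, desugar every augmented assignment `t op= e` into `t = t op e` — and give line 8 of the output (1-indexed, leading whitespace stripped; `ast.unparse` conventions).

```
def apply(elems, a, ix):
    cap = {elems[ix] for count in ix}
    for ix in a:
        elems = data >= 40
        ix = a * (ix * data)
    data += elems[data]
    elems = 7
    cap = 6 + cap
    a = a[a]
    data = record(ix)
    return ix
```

Transformed code:
def apply(elems, a, ix):
    cap = set()
    for count in ix:
        cap.add(elems[ix])
    for ix in a:
        elems = data >= 40
        ix = a * (ix * data)
    data = data + elems[data]
    elems = 7
    cap = 6 + cap
    a = a[a]
    data = record(ix)
    return ix

data = data + elems[data]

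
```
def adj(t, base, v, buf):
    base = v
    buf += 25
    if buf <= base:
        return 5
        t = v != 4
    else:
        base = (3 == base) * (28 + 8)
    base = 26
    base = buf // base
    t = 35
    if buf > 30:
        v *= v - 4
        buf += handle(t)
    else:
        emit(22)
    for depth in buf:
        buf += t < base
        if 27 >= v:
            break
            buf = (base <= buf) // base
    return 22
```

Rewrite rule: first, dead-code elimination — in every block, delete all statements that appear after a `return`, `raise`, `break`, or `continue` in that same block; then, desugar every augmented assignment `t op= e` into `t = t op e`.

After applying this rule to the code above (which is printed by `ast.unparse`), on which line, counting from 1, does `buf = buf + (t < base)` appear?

Transformed code:
def adj(t, base, v, buf):
    base = v
    buf = buf + 25
    if buf <= base:
        return 5
    else:
        base = (3 == base) * (28 + 8)
    base = 26
    base = buf // base
    t = 35
    if buf > 30:
        v = v * (v - 4)
        buf = buf + handle(t)
    else:
        emit(22)
    for depth in buf:
        buf = buf + (t < base)
        if 27 >= v:
            break
    return 22

17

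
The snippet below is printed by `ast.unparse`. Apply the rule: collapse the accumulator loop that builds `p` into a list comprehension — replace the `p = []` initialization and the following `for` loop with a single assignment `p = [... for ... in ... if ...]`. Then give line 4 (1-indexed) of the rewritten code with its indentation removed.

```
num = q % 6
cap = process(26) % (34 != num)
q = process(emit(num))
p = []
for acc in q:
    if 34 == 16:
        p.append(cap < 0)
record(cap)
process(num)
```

Transformed code:
num = q % 6
cap = process(26) % (34 != num)
q = process(emit(num))
p = [cap < 0 for acc in q if 34 == 16]
record(cap)
process(num)

p = [cap < 0 for acc in q if 34 == 16]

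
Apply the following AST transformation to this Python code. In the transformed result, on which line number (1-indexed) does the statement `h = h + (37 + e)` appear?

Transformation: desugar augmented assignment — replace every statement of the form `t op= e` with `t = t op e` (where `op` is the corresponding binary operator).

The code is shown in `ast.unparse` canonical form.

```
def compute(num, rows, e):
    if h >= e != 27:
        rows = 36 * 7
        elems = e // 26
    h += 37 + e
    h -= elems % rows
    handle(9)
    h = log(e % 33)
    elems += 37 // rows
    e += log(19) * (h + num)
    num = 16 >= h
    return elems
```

5

Transformed code:
def compute(num, rows, e):
    if h >= e != 27:
        rows = 36 * 7
        elems = e // 26
    h = h + (37 + e)
    h = h - elems % rows
    handle(9)
    h = log(e % 33)
    elems = elems + 37 // rows
    e = e + log(19) * (h + num)
    num = 16 >= h
    return elems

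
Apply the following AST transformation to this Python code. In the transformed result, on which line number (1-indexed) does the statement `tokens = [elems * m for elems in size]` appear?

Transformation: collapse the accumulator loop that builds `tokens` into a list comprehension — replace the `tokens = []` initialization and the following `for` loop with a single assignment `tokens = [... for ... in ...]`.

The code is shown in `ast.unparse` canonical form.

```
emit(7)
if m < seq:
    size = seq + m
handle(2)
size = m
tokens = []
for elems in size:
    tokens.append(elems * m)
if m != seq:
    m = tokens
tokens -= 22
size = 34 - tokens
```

Transformed code:
emit(7)
if m < seq:
    size = seq + m
handle(2)
size = m
tokens = [elems * m for elems in size]
if m != seq:
    m = tokens
tokens -= 22
size = 34 - tokens

6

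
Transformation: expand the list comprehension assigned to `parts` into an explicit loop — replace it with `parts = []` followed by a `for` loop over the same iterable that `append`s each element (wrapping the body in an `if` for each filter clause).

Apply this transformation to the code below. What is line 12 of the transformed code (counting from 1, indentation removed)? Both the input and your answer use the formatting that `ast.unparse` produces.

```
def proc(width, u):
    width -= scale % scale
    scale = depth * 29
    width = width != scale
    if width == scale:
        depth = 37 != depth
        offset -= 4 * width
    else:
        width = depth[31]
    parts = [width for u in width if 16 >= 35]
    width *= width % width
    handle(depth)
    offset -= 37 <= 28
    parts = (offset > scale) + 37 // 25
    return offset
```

Transformed code:
def proc(width, u):
    width -= scale % scale
    scale = depth * 29
    width = width != scale
    if width == scale:
        depth = 37 != depth
        offset -= 4 * width
    else:
        width = depth[31]
    parts = []
    for u in width:
        if 16 >= 35:
            parts.append(width)
    width *= width % width
    handle(depth)
    offset -= 37 <= 28
    parts = (offset > scale) + 37 // 25
    return offset

if 16 >= 35:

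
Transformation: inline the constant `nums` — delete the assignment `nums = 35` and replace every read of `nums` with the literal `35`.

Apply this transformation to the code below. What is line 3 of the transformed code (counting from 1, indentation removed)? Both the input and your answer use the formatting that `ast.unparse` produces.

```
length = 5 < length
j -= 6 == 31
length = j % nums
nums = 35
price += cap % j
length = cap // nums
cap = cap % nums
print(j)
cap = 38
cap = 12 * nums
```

length = j % 35

Transformed code:
length = 5 < length
j -= 6 == 31
length = j % 35
price += cap % j
length = cap // 35
cap = cap % 35
print(j)
cap = 38
cap = 12 * 35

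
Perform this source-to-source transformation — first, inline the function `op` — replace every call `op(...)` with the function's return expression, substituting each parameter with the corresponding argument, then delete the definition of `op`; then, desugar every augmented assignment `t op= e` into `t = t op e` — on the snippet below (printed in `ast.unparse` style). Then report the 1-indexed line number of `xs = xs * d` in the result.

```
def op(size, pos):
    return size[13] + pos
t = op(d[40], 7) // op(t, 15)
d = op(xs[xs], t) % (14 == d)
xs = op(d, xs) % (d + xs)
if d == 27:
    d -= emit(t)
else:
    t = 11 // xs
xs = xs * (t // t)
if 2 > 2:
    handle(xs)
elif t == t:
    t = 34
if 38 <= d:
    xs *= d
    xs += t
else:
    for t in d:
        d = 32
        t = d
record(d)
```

Transformed code:
t = (d[40][13] + 7) // (t[13] + 15)
d = (xs[xs][13] + t) % (14 == d)
xs = (d[13] + xs) % (d + xs)
if d == 27:
    d = d - emit(t)
else:
    t = 11 // xs
xs = xs * (t // t)
if 2 > 2:
    handle(xs)
elif t == t:
    t = 34
if 38 <= d:
    xs = xs * d
    xs = xs + t
else:
    for t in d:
        d = 32
        t = d
record(d)

14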